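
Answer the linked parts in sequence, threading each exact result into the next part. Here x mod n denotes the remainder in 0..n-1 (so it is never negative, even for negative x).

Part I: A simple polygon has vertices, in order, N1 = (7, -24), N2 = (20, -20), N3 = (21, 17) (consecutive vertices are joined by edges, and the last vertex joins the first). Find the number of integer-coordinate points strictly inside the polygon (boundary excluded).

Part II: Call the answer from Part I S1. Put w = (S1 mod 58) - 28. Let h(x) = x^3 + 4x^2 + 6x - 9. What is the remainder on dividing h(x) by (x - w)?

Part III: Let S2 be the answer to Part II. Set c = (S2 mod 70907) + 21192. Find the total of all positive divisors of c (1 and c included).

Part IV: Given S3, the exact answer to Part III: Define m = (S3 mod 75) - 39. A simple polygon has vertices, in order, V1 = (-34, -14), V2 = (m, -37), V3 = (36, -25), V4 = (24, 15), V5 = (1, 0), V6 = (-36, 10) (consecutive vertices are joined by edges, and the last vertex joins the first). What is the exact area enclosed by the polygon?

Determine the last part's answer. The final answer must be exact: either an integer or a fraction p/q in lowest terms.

2169

Part I: cross terms: (7*-20 - 20*-24)=340, (20*17 - 21*-20)=760, (21*-24 - 7*17)=-623; twice the area = |477| = 477; area = 477/2; boundary points = 1 + 1 + 1 = 3; strictly interior points = area - boundary/2 + 1 = 238; answer 238
Part II: S1 = 238; w = -22; remainder = value at the root: 1*(-22)^3 + 4*(-22)^2 + 6*(-22)^1 - 9 = (-10648) + (1936) + (-132) + (-9) = -8853; answer -8853
Part III: S2 = -8853; c = 83246; 83246 = 2 * 107 * 389; sigma = (1 + 2) * (1 + 107) * (1 + 389) = 3 * 108 * 390 = 126360; answer 126360
Part IV: S3 = 126360; m = 21; cross terms: (-34*-37 - 21*-14)=1552, (21*-25 - 36*-37)=807, (36*15 - 24*-25)=1140, (24*0 - 1*15)=-15, (1*10 - -36*0)=10, (-36*-14 - -34*10)=844; twice the area = |4338| = 4338; area = 2169; answer 2169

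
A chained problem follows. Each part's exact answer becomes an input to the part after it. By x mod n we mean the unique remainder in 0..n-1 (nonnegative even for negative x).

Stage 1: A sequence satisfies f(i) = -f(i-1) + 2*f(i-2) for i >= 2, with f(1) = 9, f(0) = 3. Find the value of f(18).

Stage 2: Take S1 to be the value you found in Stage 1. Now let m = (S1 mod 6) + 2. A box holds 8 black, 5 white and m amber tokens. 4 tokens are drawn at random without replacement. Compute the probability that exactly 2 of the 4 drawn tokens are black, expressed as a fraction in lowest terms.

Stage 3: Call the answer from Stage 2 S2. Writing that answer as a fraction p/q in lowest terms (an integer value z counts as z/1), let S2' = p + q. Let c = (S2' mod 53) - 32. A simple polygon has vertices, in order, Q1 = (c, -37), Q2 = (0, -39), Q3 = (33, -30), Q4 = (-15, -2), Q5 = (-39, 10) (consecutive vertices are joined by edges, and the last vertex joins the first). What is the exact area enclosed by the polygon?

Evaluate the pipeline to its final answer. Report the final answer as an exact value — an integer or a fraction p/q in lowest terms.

Stage 1: f(2) = -1*(9) + 2*(3) = -3; iterating: f(2)=-3, f(3)=21, f(4)=-27, f(5)=69, f(6)=-123, f(7)=261, f(8)=-507, f(9)=1029, f(10)=-2043, f(11)=4101, f(12)=-8187, f(13)=16389, f(14)=-32763, f(15)=65541, f(16)=-131067, f(17)=262149, f(18)=-524283; answer -524283
Stage 2: S1 = -524283; m = 5; total draws C(18,4) = 3060; favorable C(8,2)*C(10,2) = 1260; P = 7/17; answer 7/17
Stage 3: S2 = 7/17; threaded value p + q = 24; c = -8; cross terms: (-8*-39 - 0*-37)=312, (0*-30 - 33*-39)=1287, (33*-2 - -15*-30)=-516, (-15*10 - -39*-2)=-228, (-39*-37 - -8*10)=1523; twice the area = |2378| = 2378; area = 1189; answer 1189

1189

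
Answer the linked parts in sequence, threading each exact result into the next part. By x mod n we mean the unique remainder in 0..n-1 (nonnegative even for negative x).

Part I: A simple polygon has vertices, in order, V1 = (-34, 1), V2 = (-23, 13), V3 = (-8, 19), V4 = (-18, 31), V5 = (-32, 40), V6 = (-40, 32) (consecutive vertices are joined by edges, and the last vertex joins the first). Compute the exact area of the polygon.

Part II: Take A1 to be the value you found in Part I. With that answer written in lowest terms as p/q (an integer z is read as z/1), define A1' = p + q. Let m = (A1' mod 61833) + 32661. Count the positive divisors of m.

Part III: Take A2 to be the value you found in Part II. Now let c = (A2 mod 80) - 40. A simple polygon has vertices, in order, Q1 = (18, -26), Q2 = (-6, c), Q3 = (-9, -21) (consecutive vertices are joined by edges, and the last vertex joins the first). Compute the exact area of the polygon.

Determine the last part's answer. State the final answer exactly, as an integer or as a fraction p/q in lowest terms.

195

Part I: cross terms: (-34*13 - -23*1)=-419, (-23*19 - -8*13)=-333, (-8*31 - -18*19)=94, (-18*40 - -32*31)=272, (-32*32 - -40*40)=576, (-40*1 - -34*32)=1048; twice the area = |1238| = 1238; area = 619; answer 619
Part II: A1 = 619; threaded value p + q = 620; m = 33281; 33281 = 23 * 1447; number of divisors = (1+1) * (1+1) = 4; answer 4
Part III: A2 = 4; c = -36; cross terms: (18*-36 - -6*-26)=-804, (-6*-21 - -9*-36)=-198, (-9*-26 - 18*-21)=612; twice the area = |-390| = 390; area = 195; answer 195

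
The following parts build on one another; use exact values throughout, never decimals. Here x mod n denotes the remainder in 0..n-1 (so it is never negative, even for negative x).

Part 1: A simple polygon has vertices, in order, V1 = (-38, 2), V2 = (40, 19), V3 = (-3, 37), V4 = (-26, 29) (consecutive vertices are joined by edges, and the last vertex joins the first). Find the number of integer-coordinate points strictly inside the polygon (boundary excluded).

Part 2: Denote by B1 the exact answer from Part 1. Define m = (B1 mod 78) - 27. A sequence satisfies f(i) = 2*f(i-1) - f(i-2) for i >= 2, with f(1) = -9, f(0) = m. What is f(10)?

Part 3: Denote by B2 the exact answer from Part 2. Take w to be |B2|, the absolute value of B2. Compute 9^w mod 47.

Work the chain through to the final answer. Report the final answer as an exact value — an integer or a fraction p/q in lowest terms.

Part 1: cross terms: (-38*19 - 40*2)=-802, (40*37 - -3*19)=1537, (-3*29 - -26*37)=875, (-26*2 - -38*29)=1050; twice the area = |2660| = 2660; area = 1330; boundary points = 1 + 1 + 1 + 3 = 6; strictly interior points = area - boundary/2 + 1 = 1328; answer 1328
Part 2: B1 = 1328; m = -25; f(2) = 2*(-9) - 1*(-25) = 7; iterating: f(2)=7, f(3)=23, f(4)=39, f(5)=55, f(6)=71, f(7)=87, f(8)=103, f(9)=119, f(10)=135; answer 135
Part 3: B2 = 135; w = 135; squarings mod 47: 9^1=9, 9^2=34, 9^4=28, 9^8=32, 9^16=37, 9^32=6, 9^64=36, 9^128=27; 9^135 = 9^1 * 9^2 * 9^4 * 9^128 = 2 (mod 47); answer 2

2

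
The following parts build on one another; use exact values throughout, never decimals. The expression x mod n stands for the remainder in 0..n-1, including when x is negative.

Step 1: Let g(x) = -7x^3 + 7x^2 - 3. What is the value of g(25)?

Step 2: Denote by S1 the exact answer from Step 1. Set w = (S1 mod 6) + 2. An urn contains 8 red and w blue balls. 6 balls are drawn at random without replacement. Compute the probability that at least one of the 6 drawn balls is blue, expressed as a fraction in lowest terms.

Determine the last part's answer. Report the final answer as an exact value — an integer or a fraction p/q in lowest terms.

Step 1: -7*(25)^3 + 7*(25)^2 - 3 = (-109375) + (4375) + (-3) = -105003; answer -105003
Step 2: S1 = -105003; w = 5; total draws C(13,6) = 1716; complement C(8,6) = 28; favorable 1716 - 28 = 1688; P = 422/429; answer 422/429

422/429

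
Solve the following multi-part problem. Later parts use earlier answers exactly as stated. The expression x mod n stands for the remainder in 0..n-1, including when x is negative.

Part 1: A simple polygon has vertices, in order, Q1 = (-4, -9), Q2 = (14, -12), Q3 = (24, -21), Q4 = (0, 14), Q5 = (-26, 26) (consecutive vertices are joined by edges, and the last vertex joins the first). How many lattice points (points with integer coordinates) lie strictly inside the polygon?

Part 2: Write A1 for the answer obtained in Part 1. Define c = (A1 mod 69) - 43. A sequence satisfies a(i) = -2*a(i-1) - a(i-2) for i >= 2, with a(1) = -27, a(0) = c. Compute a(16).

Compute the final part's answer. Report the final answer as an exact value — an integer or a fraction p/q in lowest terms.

Part 1: cross terms: (-4*-12 - 14*-9)=174, (14*-21 - 24*-12)=-6, (24*14 - 0*-21)=336, (0*26 - -26*14)=364, (-26*-9 - -4*26)=338; twice the area = |1206| = 1206; area = 603; boundary points = 3 + 1 + 1 + 2 + 1 = 8; strictly interior points = area - boundary/2 + 1 = 600; answer 600
Part 2: A1 = 600; c = 5; a(2) = -2*(-27) - 1*(5) = 49; iterating: a(2)=49, a(3)=-71, a(4)=93, a(5)=-115, a(6)=137, a(7)=-159, a(8)=181, a(9)=-203, a(10)=225, a(11)=-247, a(12)=269, a(13)=-291, a(14)=313, a(15)=-335, a(16)=357; answer 357

357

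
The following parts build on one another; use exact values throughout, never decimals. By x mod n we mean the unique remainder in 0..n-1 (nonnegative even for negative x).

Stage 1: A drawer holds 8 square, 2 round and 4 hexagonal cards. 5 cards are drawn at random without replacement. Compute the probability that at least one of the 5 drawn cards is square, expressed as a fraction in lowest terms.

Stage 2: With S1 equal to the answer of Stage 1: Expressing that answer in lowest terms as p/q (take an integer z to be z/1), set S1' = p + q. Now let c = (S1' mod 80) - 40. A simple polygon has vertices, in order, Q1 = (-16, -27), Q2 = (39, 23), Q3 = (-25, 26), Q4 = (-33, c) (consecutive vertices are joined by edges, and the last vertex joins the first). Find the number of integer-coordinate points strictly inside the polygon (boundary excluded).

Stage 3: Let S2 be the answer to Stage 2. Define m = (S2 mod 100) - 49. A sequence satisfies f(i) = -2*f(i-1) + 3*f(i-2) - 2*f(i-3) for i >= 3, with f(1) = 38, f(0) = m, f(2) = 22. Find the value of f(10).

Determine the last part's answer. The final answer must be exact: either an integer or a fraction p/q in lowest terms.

Stage 1: total draws C(14,5) = 2002; complement C(6,5) = 6; favorable 2002 - 6 = 1996; P = 998/1001; answer 998/1001
Stage 2: S1 = 998/1001; threaded value p + q = 1999; c = 39; cross terms: (-16*23 - 39*-27)=685, (39*26 - -25*23)=1589, (-25*39 - -33*26)=-117, (-33*-27 - -16*39)=1515; twice the area = |3672| = 3672; area = 1836; boundary points = 5 + 1 + 1 + 1 = 8; strictly interior points = area - boundary/2 + 1 = 1833; answer 1833
Stage 3: S2 = 1833; m = -16; f(3) = -2*(22) + 3*(38) - 2*(-16) = 102; iterating: f(3)=102, f(4)=-214, f(5)=690, f(6)=-2226, f(7)=6950, f(8)=-21958, f(9)=69218, f(10)=-218210; answer -218210

-218210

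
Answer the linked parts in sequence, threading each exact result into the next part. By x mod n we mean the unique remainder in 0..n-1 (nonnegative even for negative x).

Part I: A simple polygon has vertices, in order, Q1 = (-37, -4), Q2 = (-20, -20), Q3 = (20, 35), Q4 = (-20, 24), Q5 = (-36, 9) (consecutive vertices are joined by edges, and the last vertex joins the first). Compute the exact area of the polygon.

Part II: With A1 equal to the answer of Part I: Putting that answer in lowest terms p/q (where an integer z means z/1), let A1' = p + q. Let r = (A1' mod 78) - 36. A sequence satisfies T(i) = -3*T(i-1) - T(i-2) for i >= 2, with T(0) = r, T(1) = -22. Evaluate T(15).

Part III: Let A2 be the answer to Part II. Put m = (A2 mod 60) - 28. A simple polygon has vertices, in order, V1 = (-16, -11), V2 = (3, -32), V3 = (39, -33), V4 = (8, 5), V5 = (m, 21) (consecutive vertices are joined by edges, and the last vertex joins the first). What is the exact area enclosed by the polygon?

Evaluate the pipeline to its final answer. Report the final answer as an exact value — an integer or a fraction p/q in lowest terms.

Part I: cross terms: (-37*-20 - -20*-4)=660, (-20*35 - 20*-20)=-300, (20*24 - -20*35)=1180, (-20*9 - -36*24)=684, (-36*-4 - -37*9)=477; twice the area = |2701| = 2701; area = 2701/2; answer 2701/2
Part II: A1 = 2701/2; threaded value p + q = 2703; r = 15; T(2) = -3*(-22) - 1*(15) = 51; iterating: T(2)=51, T(3)=-131, T(4)=342, T(5)=-895, T(6)=2343, T(7)=-6134, T(8)=16059, T(9)=-42043, T(10)=110070, T(11)=-288167, T(12)=754431, T(13)=-1975126, T(14)=5170947, T(15)=-13537715; answer -13537715
Part III: A2 = -13537715; m = -3; cross terms: (-16*-32 - 3*-11)=545, (3*-33 - 39*-32)=1149, (39*5 - 8*-33)=459, (8*21 - -3*5)=183, (-3*-11 - -16*21)=369; twice the area = |2705| = 2705; area = 2705/2; answer 2705/2

2705/2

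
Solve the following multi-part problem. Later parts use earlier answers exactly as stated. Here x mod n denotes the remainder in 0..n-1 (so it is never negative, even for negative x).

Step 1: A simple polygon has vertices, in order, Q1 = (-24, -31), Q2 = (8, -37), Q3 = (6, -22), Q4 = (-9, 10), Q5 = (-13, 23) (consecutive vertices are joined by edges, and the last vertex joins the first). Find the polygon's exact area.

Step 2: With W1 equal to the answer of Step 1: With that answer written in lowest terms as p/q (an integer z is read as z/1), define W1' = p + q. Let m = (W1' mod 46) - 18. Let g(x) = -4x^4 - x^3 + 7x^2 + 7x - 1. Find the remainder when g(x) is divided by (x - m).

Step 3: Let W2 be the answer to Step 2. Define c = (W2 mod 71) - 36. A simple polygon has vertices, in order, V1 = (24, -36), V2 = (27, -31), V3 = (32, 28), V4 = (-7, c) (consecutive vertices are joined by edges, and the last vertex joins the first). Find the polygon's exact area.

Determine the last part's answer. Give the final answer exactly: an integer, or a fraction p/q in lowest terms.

Step 1: cross terms: (-24*-37 - 8*-31)=1136, (8*-22 - 6*-37)=46, (6*10 - -9*-22)=-138, (-9*23 - -13*10)=-77, (-13*-31 - -24*23)=955; twice the area = |1922| = 1922; area = 961; answer 961
Step 2: W1 = 961; threaded value p + q = 962; m = 24; remainder = value at the root: -4*(24)^4 - 1*(24)^3 + 7*(24)^2 + 7*(24)^1 - 1 = (-1327104) + (-13824) + (4032) + (168) + (-1) = -1336729; answer -1336729
Step 3: W2 = -1336729; c = 23; cross terms: (24*-31 - 27*-36)=228, (27*28 - 32*-31)=1748, (32*23 - -7*28)=932, (-7*-36 - 24*23)=-300; twice the area = |2608| = 2608; area = 1304; answer 1304

1304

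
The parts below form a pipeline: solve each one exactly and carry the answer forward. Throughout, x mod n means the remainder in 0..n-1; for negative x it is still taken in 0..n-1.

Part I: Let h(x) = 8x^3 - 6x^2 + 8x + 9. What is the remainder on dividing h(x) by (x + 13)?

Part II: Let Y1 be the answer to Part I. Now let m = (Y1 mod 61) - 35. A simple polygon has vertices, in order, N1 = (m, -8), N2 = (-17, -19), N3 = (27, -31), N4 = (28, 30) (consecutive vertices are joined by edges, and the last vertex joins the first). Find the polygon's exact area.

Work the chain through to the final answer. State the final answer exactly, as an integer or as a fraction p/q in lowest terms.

Part I: remainder = value at the root: 8*(-13)^3 - 6*(-13)^2 + 8*(-13)^1 + 9 = (-17576) + (-1014) + (-104) + (9) = -18685; answer -18685
Part II: Y1 = -18685; m = 7; cross terms: (7*-19 - -17*-8)=-269, (-17*-31 - 27*-19)=1040, (27*30 - 28*-31)=1678, (28*-8 - 7*30)=-434; twice the area = |2015| = 2015; area = 2015/2; answer 2015/2

2015/2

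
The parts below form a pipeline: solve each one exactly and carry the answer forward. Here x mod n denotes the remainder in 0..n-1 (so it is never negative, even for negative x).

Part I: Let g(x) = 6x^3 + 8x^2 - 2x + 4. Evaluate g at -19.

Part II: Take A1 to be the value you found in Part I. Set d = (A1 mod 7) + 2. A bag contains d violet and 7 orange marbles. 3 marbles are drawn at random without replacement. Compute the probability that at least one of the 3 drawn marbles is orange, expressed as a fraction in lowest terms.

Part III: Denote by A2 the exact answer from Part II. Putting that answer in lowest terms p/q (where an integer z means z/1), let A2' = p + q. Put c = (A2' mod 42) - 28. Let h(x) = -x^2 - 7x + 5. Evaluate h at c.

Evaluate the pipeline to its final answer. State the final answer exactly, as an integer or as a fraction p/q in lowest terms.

-535

Part I: 6*(-19)^3 + 8*(-19)^2 - 2*(-19)^1 + 4 = (-41154) + (2888) + (38) + (4) = -38224; answer -38224
Part II: A1 = -38224; d = 5; total draws C(12,3) = 220; complement C(5,3) = 10; favorable 220 - 10 = 210; P = 21/22; answer 21/22
Part III: A2 = 21/22; threaded value p + q = 43; c = -27; -1*(-27)^2 - 7*(-27)^1 + 5 = (-729) + (189) + (5) = -535; answer -535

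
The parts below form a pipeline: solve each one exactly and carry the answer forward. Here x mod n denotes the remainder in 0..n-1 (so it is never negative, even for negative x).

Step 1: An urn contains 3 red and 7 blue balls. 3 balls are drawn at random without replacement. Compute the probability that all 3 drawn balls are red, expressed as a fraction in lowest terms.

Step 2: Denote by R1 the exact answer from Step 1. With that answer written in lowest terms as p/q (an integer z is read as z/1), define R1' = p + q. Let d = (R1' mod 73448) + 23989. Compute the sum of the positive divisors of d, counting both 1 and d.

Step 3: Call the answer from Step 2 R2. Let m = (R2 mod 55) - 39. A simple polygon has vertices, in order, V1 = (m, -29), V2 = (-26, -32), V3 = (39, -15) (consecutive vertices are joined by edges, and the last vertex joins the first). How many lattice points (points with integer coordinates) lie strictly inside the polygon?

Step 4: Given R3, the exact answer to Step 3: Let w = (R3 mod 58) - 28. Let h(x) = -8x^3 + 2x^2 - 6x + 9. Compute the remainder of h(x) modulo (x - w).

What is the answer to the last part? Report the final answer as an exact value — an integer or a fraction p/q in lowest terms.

-3

Step 1: total draws C(10,3) = 120; favorable C(3,3) = 1; P = 1/120; answer 1/120
Step 2: R1 = 1/120; threaded value p + q = 121; d = 24110; 24110 = 2 * 5 * 2411; sigma = (1 + 2) * (1 + 5) * (1 + 2411) = 3 * 6 * 2412 = 43416; answer 43416
Step 3: R2 = 43416; m = -18; cross terms: (-18*-32 - -26*-29)=-178, (-26*-15 - 39*-32)=1638, (39*-29 - -18*-15)=-1401; twice the area = |59| = 59; area = 59/2; boundary points = 1 + 1 + 1 = 3; strictly interior points = area - boundary/2 + 1 = 29; answer 29
Step 4: R3 = 29; w = 1; remainder = value at the root: -8*(1)^3 + 2*(1)^2 - 6*(1)^1 + 9 = (-8) + (2) + (-6) + (9) = -3; answer -3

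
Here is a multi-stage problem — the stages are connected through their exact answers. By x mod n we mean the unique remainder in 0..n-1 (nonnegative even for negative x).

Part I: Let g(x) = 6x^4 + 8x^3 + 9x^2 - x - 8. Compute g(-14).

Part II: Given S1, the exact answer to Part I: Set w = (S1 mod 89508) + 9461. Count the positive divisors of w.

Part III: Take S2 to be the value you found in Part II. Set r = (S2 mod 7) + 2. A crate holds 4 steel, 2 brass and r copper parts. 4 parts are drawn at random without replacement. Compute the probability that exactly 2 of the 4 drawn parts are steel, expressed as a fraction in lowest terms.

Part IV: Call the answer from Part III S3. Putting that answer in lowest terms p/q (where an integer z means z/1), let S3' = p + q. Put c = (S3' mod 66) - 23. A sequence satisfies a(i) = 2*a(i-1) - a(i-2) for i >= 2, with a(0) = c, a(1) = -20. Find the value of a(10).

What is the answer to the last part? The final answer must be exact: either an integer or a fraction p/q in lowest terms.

-83

Part I: 6*(-14)^4 + 8*(-14)^3 + 9*(-14)^2 - 1*(-14)^1 - 8 = (230496) + (-21952) + (1764) + (14) + (-8) = 210314; answer 210314
Part II: S1 = 210314; w = 40759; 40759 is prime, so its only divisors are 1 and 40759; count = 2; answer 2
Part III: S2 = 2; r = 4; total draws C(10,4) = 210; favorable C(4,2)*C(6,2) = 90; P = 3/7; answer 3/7
Part IV: S3 = 3/7; threaded value p + q = 10; c = -13; a(2) = 2*(-20) - 1*(-13) = -27; iterating: a(2)=-27, a(3)=-34, a(4)=-41, a(5)=-48, a(6)=-55, a(7)=-62, a(8)=-69, a(9)=-76, a(10)=-83; answer -83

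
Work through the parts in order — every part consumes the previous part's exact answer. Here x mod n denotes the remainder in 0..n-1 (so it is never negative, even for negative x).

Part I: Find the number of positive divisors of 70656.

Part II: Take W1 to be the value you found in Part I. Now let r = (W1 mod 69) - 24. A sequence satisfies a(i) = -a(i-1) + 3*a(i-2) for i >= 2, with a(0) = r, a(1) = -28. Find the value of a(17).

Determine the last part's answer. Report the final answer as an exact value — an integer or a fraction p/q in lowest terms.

-21584248

Part I: 70656 = 2^10 * 3 * 23; number of divisors = (10+1) * (1+1) * (1+1) = 44; answer 44
Part II: W1 = 44; r = 20; a(2) = -1*(-28) + 3*(20) = 88; iterating: a(2)=88, a(3)=-172, a(4)=436, a(5)=-952, a(6)=2260, a(7)=-5116, a(8)=11896, a(9)=-27244, a(10)=62932, a(11)=-144664, a(12)=333460, a(13)=-767452, a(14)=1767832, a(15)=-4070188, a(16)=9373684, a(17)=-21584248; answer -21584248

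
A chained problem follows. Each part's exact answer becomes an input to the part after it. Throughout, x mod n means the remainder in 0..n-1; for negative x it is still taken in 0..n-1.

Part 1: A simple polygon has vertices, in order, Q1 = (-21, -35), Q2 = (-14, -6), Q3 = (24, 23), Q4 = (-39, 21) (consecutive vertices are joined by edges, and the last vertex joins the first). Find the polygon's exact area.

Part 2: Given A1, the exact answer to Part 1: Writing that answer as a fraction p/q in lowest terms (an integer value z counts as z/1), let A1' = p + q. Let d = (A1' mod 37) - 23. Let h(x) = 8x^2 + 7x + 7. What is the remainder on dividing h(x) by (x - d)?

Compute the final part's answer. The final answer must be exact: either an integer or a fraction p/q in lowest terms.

3067

Part 1: cross terms: (-21*-6 - -14*-35)=-364, (-14*23 - 24*-6)=-178, (24*21 - -39*23)=1401, (-39*-35 - -21*21)=1806; twice the area = |2665| = 2665; area = 2665/2; answer 2665/2
Part 2: A1 = 2665/2; threaded value p + q = 2667; d = -20; remainder = value at the root: 8*(-20)^2 + 7*(-20)^1 + 7 = (3200) + (-140) + (7) = 3067; answer 3067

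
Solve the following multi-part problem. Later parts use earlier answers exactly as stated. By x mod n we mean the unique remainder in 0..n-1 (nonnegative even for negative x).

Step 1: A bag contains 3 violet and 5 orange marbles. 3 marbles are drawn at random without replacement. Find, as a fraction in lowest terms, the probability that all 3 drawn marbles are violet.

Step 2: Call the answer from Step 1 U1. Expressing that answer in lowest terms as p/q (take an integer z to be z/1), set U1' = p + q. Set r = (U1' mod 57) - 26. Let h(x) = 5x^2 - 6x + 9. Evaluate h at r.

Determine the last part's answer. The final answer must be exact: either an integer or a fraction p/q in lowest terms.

Step 1: total draws C(8,3) = 56; favorable C(3,3) = 1; P = 1/56; answer 1/56
Step 2: U1 = 1/56; threaded value p + q = 57; r = -26; 5*(-26)^2 - 6*(-26)^1 + 9 = (3380) + (156) + (9) = 3545; answer 3545

3545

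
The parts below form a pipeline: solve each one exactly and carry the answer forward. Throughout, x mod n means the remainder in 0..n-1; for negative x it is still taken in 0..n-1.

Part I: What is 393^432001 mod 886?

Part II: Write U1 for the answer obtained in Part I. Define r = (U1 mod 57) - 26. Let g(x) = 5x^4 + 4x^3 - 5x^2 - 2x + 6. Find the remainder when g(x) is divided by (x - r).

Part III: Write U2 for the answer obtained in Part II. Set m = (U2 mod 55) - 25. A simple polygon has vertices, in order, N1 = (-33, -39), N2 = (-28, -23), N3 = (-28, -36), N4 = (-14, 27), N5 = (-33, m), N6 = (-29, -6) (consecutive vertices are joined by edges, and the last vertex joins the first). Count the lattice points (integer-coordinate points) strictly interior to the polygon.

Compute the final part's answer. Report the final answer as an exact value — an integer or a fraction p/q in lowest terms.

339

Part I: squarings mod 886: 393^1=393, 393^2=285, 393^4=599, 393^8=857, 393^16=841, 393^32=253, 393^64=217, 393^128=131, 393^256=327, 393^512=609, 393^1024=533, 393^2048=569, 393^4096=371, 393^8192=311, 393^16384=147, 393^32768=345, 393^65536=301, 393^131072=229, 393^262144=167; 393^432001 = 393^1 * 393^128 * 393^256 * 393^512 * 393^1024 * 393^4096 * 393^32768 * 393^131072 * 393^262144 = 803 (mod 886); answer 803
Part II: U1 = 803; r = -21; remainder = value at the root: 5*(-21)^4 + 4*(-21)^3 - 5*(-21)^2 - 2*(-21)^1 + 6 = (972405) + (-37044) + (-2205) + (42) + (6) = 933204; answer 933204
Part III: U2 = 933204; m = -6; cross terms: (-33*-23 - -28*-39)=-333, (-28*-36 - -28*-23)=364, (-28*27 - -14*-36)=-1260, (-14*-6 - -33*27)=975, (-33*-6 - -29*-6)=24, (-29*-39 - -33*-6)=933; twice the area = |703| = 703; area = 703/2; boundary points = 1 + 13 + 7 + 1 + 4 + 1 = 27; strictly interior points = area - boundary/2 + 1 = 339; answer 339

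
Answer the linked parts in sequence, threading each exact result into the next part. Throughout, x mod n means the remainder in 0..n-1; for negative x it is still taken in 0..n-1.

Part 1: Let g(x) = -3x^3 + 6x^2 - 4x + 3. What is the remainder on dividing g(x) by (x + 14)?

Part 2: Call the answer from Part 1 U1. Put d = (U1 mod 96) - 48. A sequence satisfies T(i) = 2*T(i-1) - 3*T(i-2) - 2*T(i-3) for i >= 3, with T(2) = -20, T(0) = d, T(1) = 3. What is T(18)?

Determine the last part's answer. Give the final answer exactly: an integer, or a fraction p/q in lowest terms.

-1083520

Part 1: remainder = value at the root: -3*(-14)^3 + 6*(-14)^2 - 4*(-14)^1 + 3 = (8232) + (1176) + (56) + (3) = 9467; answer 9467
Part 2: U1 = 9467; d = 11; T(3) = 2*(-20) - 3*(3) - 2*(11) = -71; iterating: T(3)=-71, T(4)=-88, T(5)=77, T(6)=560, T(7)=1065, T(8)=296, T(9)=-3723, T(10)=-10464, T(11)=-10351, T(12)=18136, T(13)=88253, T(14)=142800, T(15)=-15431, T(16)=-635768, T(17)=-1510843, T(18)=-1083520; answer -1083520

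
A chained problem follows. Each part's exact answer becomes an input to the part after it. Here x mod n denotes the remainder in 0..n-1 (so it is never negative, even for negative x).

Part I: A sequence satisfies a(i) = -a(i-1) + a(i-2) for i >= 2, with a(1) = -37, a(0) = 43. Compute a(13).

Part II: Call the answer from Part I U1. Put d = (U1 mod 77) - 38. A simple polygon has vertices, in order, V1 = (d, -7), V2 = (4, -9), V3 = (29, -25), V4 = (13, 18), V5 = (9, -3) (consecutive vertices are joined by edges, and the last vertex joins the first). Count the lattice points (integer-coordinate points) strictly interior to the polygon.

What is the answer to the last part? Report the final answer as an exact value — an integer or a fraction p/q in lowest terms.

Part I: a(2) = -1*(-37) + 1*(43) = 80; iterating: a(2)=80, a(3)=-117, a(4)=197, a(5)=-314, a(6)=511, a(7)=-825, a(8)=1336, a(9)=-2161, a(10)=3497, a(11)=-5658, a(12)=9155, a(13)=-14813; answer -14813
Part II: U1 = -14813; d = 10; cross terms: (10*-9 - 4*-7)=-62, (4*-25 - 29*-9)=161, (29*18 - 13*-25)=847, (13*-3 - 9*18)=-201, (9*-7 - 10*-3)=-33; twice the area = |712| = 712; area = 356; boundary points = 2 + 1 + 1 + 1 + 1 = 6; strictly interior points = area - boundary/2 + 1 = 354; answer 354

354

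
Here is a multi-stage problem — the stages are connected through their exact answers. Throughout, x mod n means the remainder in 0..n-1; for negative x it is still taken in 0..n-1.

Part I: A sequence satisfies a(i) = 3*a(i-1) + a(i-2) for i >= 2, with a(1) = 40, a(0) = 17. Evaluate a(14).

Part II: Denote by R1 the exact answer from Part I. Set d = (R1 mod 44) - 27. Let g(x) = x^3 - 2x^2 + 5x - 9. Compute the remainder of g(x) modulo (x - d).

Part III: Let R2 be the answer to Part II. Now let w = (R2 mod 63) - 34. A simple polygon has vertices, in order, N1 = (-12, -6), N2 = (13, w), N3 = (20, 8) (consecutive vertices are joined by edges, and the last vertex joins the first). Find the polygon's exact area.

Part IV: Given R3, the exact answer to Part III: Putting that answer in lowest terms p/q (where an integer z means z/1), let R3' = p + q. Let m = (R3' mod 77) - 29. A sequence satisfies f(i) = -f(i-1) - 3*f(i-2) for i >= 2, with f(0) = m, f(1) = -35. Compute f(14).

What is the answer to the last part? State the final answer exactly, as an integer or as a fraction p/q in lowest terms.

34115

Part I: a(2) = 3*(40) + 1*(17) = 137; iterating: a(2)=137, a(3)=451, a(4)=1490, a(5)=4921, a(6)=16253, a(7)=53680, a(8)=177293, a(9)=585559, a(10)=1933970, a(11)=6387469, a(12)=21096377, a(13)=69676600, a(14)=230126177; answer 230126177
Part II: R1 = 230126177; d = -10; remainder = value at the root: 1*(-10)^3 - 2*(-10)^2 + 5*(-10)^1 - 9 = (-1000) + (-200) + (-50) + (-9) = -1259; answer -1259
Part III: R2 = -1259; w = -33; cross terms: (-12*-33 - 13*-6)=474, (13*8 - 20*-33)=764, (20*-6 - -12*8)=-24; twice the area = |1214| = 1214; area = 607; answer 607
Part IV: R3 = 607; threaded value p + q = 608; m = 40; f(2) = -1*(-35) - 3*(40) = -85; iterating: f(2)=-85, f(3)=190, f(4)=65, f(5)=-635, f(6)=440, f(7)=1465, f(8)=-2785, f(9)=-1610, f(10)=9965, f(11)=-5135, f(12)=-24760, f(13)=40165, f(14)=34115; answer 34115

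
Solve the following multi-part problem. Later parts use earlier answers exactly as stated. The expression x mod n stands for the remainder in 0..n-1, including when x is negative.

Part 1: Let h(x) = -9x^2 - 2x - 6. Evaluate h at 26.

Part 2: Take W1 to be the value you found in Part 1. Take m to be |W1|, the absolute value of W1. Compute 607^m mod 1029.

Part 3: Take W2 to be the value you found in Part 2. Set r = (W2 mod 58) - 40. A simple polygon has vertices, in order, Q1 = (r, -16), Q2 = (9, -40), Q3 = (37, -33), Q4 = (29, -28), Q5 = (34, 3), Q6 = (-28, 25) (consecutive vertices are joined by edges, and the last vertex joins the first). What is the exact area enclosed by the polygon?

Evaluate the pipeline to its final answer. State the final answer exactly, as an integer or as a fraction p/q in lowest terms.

Part 1: -9*(26)^2 - 2*(26)^1 - 6 = (-6084) + (-52) + (-6) = -6142; answer -6142
Part 2: W1 = -6142; m = 6142; squarings mod 1029: 607^1=607, 607^2=67, 607^4=373, 607^8=214, 607^16=520, 607^32=802, 607^64=79, 607^128=67, 607^256=373, 607^512=214, 607^1024=520, 607^2048=802, 607^4096=79; 607^6142 = 607^2 * 607^4 * 607^8 * 607^16 * 607^32 * 607^64 * 607^128 * 607^256 * 607^512 * 607^1024 * 607^4096 = 961 (mod 1029); answer 961
Part 3: W2 = 961; r = -7; cross terms: (-7*-40 - 9*-16)=424, (9*-33 - 37*-40)=1183, (37*-28 - 29*-33)=-79, (29*3 - 34*-28)=1039, (34*25 - -28*3)=934, (-28*-16 - -7*25)=623; twice the area = |4124| = 4124; area = 2062; answer 2062

2062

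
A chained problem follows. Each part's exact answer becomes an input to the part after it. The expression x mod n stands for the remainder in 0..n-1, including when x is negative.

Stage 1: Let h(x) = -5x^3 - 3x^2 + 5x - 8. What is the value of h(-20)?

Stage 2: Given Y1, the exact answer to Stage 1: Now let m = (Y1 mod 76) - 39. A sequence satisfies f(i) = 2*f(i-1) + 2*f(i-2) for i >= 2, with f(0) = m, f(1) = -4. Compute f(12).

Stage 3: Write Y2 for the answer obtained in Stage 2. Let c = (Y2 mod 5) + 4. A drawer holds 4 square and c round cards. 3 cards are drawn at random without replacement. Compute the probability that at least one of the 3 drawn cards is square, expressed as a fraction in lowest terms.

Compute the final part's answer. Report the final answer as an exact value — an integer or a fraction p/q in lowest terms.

37/42

Stage 1: -5*(-20)^3 - 3*(-20)^2 + 5*(-20)^1 - 8 = (40000) + (-1200) + (-100) + (-8) = 38692; answer 38692
Stage 2: Y1 = 38692; m = -31; f(2) = 2*(-4) + 2*(-31) = -70; iterating: f(2)=-70, f(3)=-148, f(4)=-436, f(5)=-1168, f(6)=-3208, f(7)=-8752, f(8)=-23920, f(9)=-65344, f(10)=-178528, f(11)=-487744, f(12)=-1332544; answer -1332544
Stage 3: Y2 = -1332544; c = 5; total draws C(9,3) = 84; complement C(5,3) = 10; favorable 84 - 10 = 74; P = 37/42; answer 37/42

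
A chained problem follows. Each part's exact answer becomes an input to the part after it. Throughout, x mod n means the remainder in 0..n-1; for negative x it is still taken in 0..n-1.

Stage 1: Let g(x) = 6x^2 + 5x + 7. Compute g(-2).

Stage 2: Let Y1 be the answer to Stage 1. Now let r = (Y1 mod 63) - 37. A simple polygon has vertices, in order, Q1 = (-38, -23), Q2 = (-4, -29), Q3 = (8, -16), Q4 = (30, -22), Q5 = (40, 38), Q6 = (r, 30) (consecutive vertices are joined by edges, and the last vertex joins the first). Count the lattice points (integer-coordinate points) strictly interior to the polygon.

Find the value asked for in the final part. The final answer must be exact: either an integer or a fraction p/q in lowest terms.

Stage 1: 6*(-2)^2 + 5*(-2)^1 + 7 = (24) + (-10) + (7) = 21; answer 21
Stage 2: Y1 = 21; r = -16; cross terms: (-38*-29 - -4*-23)=1010, (-4*-16 - 8*-29)=296, (8*-22 - 30*-16)=304, (30*38 - 40*-22)=2020, (40*30 - -16*38)=1808, (-16*-23 - -38*30)=1508; twice the area = |6946| = 6946; area = 3473; boundary points = 2 + 1 + 2 + 10 + 8 + 1 = 24; strictly interior points = area - boundary/2 + 1 = 3462; answer 3462

3462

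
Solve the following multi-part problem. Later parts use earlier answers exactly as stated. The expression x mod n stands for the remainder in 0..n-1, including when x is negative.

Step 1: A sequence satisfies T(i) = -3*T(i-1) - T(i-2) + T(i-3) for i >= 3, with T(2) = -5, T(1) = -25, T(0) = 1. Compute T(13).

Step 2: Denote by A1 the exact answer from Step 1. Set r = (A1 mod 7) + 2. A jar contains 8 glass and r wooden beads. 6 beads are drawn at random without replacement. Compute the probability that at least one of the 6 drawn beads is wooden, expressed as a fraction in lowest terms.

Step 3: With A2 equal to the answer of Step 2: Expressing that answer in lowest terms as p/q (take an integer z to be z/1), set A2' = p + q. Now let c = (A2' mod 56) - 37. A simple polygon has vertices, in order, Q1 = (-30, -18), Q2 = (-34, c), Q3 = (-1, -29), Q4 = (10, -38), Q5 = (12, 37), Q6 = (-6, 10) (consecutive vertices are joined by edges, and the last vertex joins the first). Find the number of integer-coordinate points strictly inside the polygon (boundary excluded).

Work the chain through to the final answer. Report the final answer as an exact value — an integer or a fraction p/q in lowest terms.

1506

Step 1: T(3) = -3*(-5) - 1*(-25) + 1*(1) = 41; iterating: T(3)=41, T(4)=-143, T(5)=383, T(6)=-965, T(7)=2369, T(8)=-5759, T(9)=13943, T(10)=-33701, T(11)=81401, T(12)=-196559, T(13)=474575; answer 474575
Step 2: A1 = 474575; r = 5; total draws C(13,6) = 1716; complement C(8,6) = 28; favorable 1716 - 28 = 1688; P = 422/429; answer 422/429
Step 3: A2 = 422/429; threaded value p + q = 851; c = -26; cross terms: (-30*-26 - -34*-18)=168, (-34*-29 - -1*-26)=960, (-1*-38 - 10*-29)=328, (10*37 - 12*-38)=826, (12*10 - -6*37)=342, (-6*-18 - -30*10)=408; twice the area = |3032| = 3032; area = 1516; boundary points = 4 + 3 + 1 + 1 + 9 + 4 = 22; strictly interior points = area - boundary/2 + 1 = 1506; answer 1506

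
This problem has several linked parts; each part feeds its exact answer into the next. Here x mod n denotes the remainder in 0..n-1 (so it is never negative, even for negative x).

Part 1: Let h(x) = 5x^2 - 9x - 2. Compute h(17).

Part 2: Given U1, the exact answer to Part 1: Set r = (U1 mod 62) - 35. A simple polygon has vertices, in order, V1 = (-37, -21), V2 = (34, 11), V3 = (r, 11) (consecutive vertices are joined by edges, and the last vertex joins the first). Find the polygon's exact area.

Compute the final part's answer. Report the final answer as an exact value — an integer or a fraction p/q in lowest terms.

304

Part 1: 5*(17)^2 - 9*(17)^1 - 2 = (1445) + (-153) + (-2) = 1290; answer 1290
Part 2: U1 = 1290; r = 15; cross terms: (-37*11 - 34*-21)=307, (34*11 - 15*11)=209, (15*-21 - -37*11)=92; twice the area = |608| = 608; area = 304; answer 304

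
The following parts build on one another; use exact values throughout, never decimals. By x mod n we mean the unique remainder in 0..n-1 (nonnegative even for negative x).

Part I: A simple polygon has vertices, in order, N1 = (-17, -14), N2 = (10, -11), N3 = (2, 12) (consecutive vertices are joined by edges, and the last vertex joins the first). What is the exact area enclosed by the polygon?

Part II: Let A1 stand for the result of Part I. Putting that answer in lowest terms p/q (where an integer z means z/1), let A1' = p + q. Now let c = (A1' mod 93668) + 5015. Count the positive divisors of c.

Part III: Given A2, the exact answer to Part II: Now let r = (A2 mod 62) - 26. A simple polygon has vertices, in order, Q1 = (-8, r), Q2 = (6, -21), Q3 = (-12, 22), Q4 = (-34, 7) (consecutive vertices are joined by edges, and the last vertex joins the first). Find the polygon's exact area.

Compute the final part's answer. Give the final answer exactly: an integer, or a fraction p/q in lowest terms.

744

Part I: cross terms: (-17*-11 - 10*-14)=327, (10*12 - 2*-11)=142, (2*-14 - -17*12)=176; twice the area = |645| = 645; area = 645/2; answer 645/2
Part II: A1 = 645/2; threaded value p + q = 647; c = 5662; 5662 = 2 * 19 * 149; number of divisors = (1+1) * (1+1) * (1+1) = 8; answer 8
Part III: A2 = 8; r = -18; cross terms: (-8*-21 - 6*-18)=276, (6*22 - -12*-21)=-120, (-12*7 - -34*22)=664, (-34*-18 - -8*7)=668; twice the area = |1488| = 1488; area = 744; answer 744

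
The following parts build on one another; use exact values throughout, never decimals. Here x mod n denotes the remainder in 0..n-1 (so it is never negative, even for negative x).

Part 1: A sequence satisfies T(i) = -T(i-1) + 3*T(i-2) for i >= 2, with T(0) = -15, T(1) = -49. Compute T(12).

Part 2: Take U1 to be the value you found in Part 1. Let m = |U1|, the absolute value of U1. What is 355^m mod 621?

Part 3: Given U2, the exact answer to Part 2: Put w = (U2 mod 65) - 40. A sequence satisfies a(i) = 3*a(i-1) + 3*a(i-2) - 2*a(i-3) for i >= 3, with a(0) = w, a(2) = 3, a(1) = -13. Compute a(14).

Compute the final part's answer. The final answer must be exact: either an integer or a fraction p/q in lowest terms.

Part 1: T(2) = -1*(-49) + 3*(-15) = 4; iterating: T(2)=4, T(3)=-151, T(4)=163, T(5)=-616, T(6)=1105, T(7)=-2953, T(8)=6268, T(9)=-15127, T(10)=33931, T(11)=-79312, T(12)=181105; answer 181105
Part 2: U1 = 181105; m = 181105; squarings mod 621: 355^1=355, 355^2=583, 355^4=202, 355^8=439, 355^16=211, 355^32=430, 355^64=463, 355^128=124, 355^256=472, 355^512=466, 355^1024=427, 355^2048=376, 355^4096=409, 355^8192=232, 355^16384=418, 355^32768=223, 355^65536=49, 355^131072=538; 355^181105 = 355^1 * 355^16 * 355^32 * 355^64 * 355^256 * 355^512 * 355^16384 * 355^32768 * 355^131072 = 562 (mod 621); answer 562
Part 3: U2 = 562; w = 2; a(3) = 3*(3) + 3*(-13) - 2*(2) = -34; iterating: a(3)=-34, a(4)=-67, a(5)=-309, a(6)=-1060, a(7)=-3973, a(8)=-14481, a(9)=-53242, a(10)=-195223, a(11)=-716433, a(12)=-2628484, a(13)=-9644305, a(14)=-35385501; answer -35385501

-35385501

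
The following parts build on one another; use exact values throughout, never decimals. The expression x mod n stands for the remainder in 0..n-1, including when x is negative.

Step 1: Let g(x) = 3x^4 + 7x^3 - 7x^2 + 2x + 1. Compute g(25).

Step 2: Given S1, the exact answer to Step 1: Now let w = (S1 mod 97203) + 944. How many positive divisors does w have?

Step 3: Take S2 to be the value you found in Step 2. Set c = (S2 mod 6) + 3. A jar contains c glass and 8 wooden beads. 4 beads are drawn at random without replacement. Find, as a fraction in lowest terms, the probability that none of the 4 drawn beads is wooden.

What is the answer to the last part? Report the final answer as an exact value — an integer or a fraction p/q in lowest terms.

Step 1: 3*(25)^4 + 7*(25)^3 - 7*(25)^2 + 2*(25)^1 + 1 = (1171875) + (109375) + (-4375) + (50) + (1) = 1276926; answer 1276926
Step 2: S1 = 1276926; w = 14231; 14231 = 7 * 19 * 107; number of divisors = (1+1) * (1+1) * (1+1) = 8; answer 8
Step 3: S2 = 8; c = 5; total draws C(13,4) = 715; favorable C(5,4) = 5; P = 1/143; answer 1/143

1/143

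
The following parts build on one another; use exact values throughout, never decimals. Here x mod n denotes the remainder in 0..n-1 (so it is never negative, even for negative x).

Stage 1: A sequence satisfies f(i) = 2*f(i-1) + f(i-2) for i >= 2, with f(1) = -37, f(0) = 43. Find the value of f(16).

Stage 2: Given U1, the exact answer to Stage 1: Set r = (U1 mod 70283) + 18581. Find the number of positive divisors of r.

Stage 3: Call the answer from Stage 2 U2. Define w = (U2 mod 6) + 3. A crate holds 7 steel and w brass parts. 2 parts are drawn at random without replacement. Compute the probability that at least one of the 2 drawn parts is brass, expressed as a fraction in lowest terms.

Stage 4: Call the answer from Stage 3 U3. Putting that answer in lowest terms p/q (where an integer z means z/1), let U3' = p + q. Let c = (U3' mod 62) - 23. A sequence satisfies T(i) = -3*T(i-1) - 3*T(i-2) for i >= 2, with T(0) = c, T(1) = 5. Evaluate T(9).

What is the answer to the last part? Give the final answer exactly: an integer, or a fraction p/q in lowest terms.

-4212

Stage 1: f(2) = 2*(-37) + 1*(43) = -31; iterating: f(2)=-31, f(3)=-99, f(4)=-229, f(5)=-557, f(6)=-1343, f(7)=-3243, f(8)=-7829, f(9)=-18901, f(10)=-45631, f(11)=-110163, f(12)=-265957, f(13)=-642077, f(14)=-1550111, f(15)=-3742299, f(16)=-9034709; answer -9034709
Stage 2: U1 = -9034709; r = 50379; 50379 = 3 * 7 * 2399; number of divisors = (1+1) * (1+1) * (1+1) = 8; answer 8
Stage 3: U2 = 8; w = 5; total draws C(12,2) = 66; complement C(7,2) = 21; favorable 66 - 21 = 45; P = 15/22; answer 15/22
Stage 4: U3 = 15/22; threaded value p + q = 37; c = 14; T(2) = -3*(5) - 3*(14) = -57; iterating: T(2)=-57, T(3)=156, T(4)=-297, T(5)=423, T(6)=-378, T(7)=-135, T(8)=1539, T(9)=-4212; answer -4212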